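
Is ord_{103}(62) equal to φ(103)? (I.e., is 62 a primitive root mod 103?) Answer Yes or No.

Yes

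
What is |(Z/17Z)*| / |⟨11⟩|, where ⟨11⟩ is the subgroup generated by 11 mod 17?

Since 11 ∈ (Z/17Z)^×, its order divides φ(17) = 17 − 1 = 16 = 2^4.
Divisors of 16: 1, 2, 4, 8, 16.
Evaluate successive powers at the divisors of 16:
11^1 ≡ 11
11^2 ≡ 2
11^4 ≡ 4
11^8 ≡ 16
11^16 ≡ 1
The order of 11 is 16, so the subgroup it generates has 16 elements.
Index = |(Z/17Z)^×| / |⟨11⟩| = 16 / 16 = 1.

1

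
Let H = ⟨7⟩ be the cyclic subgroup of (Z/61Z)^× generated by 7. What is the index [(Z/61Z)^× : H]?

Since 7 ∈ (Z/61Z)^×, its order divides φ(61) = 61 − 1 = 60 = 2^2 · 3 · 5.
Divisors of 60: 1, 2, 3, 4, 5, 6, 10, 12, 15, 20, 30, 60.
Test each divisor d:
7^1 ≡ 7 (mod 61)
7^2 ≡ 49 (mod 61)
7^3 ≡ 38 (mod 61)
7^4 ≡ 22 (mod 61)
7^5 ≡ 32 (mod 61)
7^6 ≡ 41 (mod 61)
7^10 ≡ 48 (mod 61)
7^12 ≡ 34 (mod 61)
7^15 ≡ 11 (mod 61)
7^20 ≡ 47 (mod 61)
7^30 ≡ 60 (mod 61)
7^60 ≡ 1 (mod 61) ✓
So ord_61(7) = 60, hence |⟨7⟩| = 60.
The index is φ(61) / ord(7) = 60 / 60 = 1.

1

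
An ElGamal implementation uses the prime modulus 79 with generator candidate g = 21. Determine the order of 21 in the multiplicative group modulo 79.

13

By Lagrange's theorem, ord_79(21) divides φ(79) = 79 − 1 = 78 = 2 · 3 · 13.
Divisors of 78: 1, 2, 3, 6, 13, 26, 39, 78.
Compute 21^d (mod 79) for the divisors d until we hit 1:
21^1 ≡ 21 (mod 79)
21^2 ≡ 46 (mod 79)
21^3 ≡ 18 (mod 79)
21^6 ≡ 8 (mod 79)
21^13 ≡ 1 (mod 79) ✓
Therefore the multiplicative order of 21 modulo 79 is 13.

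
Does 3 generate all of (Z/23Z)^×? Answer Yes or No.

No

φ(23) = 23 − 1 = 22 = 2 · 11.
3 is a primitive root mod 23 iff 3^(φ(23)/q) ≢ 1 for every prime q | φ(23), i.e. q ∈ {2, 11}.
3^11 ≡ 1 (mod 23)  [q = 2: ≡ 1 ✗]
3^2 ≡ 9 (mod 23)  [q = 11: ≢ 1 ✓]
Since 3^11 ≡ 1, the order of 3 divides 11 < 22, so 3 is not a primitive root.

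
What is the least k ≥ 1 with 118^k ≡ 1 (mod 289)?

Since 118 ∈ (Z/289Z)^×, its order divides φ(289) = φ(17^2) = 17·(17−1) = 272 = 2^4 · 17.
Divisors of 272: 1, 2, 4, 8, 16, 17, 34, 68, 136, 272.
Test each divisor d:
118^1 ≡ 118
118^2 ≡ 52
118^4 ≡ 103
118^8 ≡ 205
118^16 ≡ 120
118^17 ≡ 288
118^34 ≡ 1
Hence ord(118) = 34.

34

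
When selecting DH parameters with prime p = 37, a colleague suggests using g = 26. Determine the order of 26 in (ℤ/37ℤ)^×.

The order of 26 must divide φ(37) = 37 − 1 = 36 = 2^2 · 3^2.
Divisors of 36: 1, 2, 3, 4, 6, 9, 12, 18, 36.
Compute 26^d (mod 37) for the divisors d until we hit 1:
26^1 ≡ 26 (mod 37)
26^2 ≡ 10 (mod 37)
26^3 ≡ 1 (mod 37) ✓
Hence ord(26) = 3.

3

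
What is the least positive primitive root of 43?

3

φ(43) = 43 − 1 = 42 = 2 · 3 · 7.
Test candidates g = 2, 3, … against the prime factors q ∈ {2, 3, 7} of φ(43): g is a generator iff g^(42/q) ≢ 1 for every such q.
g = 2: 2^21 ≡ 42; 2^14 ≡ 1 — hits 1, so not a primitive root.
g = 3: 3^21 ≡ 42; 3^14 ≡ 36; 3^6 ≡ 41 — none is 1, so 3 is a primitive root.
So 3 is the smallest generator of (Z/43Z)^×.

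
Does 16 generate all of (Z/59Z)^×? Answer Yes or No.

φ(59) = 59 − 1 = 58 = 2 · 29.
It suffices to check that the order of 16 is not a proper divisor of 58: compute 16^(58/q) for q ∈ {2, 29}.
16^29 ≡ 1 (mod 59)  [q = 2: ≡ 1 ✗]
16^2 ≡ 20 (mod 59)  [q = 29: ≢ 1 ✓]
Since 16^29 ≡ 1, the order of 16 divides 29 < 58, so 16 is not a primitive root.

No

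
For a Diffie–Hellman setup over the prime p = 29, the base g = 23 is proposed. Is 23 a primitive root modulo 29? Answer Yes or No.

No

φ(29) = 29 − 1 = 28 = 2^2 · 7.
An element g generates (Z/29Z)^× iff g^(28/q) ≢ 1 (mod 29) for each prime q ∈ {2, 7}.
23^14 ≡ 1 (mod 29)  [q = 2: ≡ 1 ✗]
23^4 ≡ 20 (mod 29)  [q = 7: ≢ 1 ✓]
Since 23^14 ≡ 1, the order of 23 divides 14 < 28, so 23 is not a primitive root.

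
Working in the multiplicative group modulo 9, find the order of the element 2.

Since 2 ∈ (Z/9Z)^×, its order divides φ(9) = φ(3^2) = 3·(3−1) = 6 = 2 · 3.
Divisors of 6: 1, 2, 3, 6.
Compute 2^d (mod 9) for the divisors d until we hit 1:
2^1 ≡ 2
2^2 ≡ 4
2^3 ≡ 8
2^6 ≡ 1
Hence ord(2) = 6.

6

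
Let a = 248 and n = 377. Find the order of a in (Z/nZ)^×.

ord(248) | φ(377) = φ(13·29) = (13−1)·(29−1) = 12·28 = 336 = 2^4 · 3 · 7.
Divisors of 336: 1, 2, 3, 4, 6, 7, 8, 12, 14, 16, 21, 24, 28, 42, 48, 56, 84, 112, 168, 336.
Check 248^d mod 377 for each divisor in increasing order:
248^1 ≡ 248
248^2 ≡ 53
248^3 ≡ 326
248^4 ≡ 170
248^6 ≡ 339
248^7 ≡ 1
So ord_377(248) = 7.

7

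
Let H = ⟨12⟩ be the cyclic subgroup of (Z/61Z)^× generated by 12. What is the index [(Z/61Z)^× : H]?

Since 12 ∈ (Z/61Z)^×, its order divides φ(61) = 61 − 1 = 60 = 2^2 · 3 · 5.
Divisors of 60: 1, 2, 3, 4, 5, 6, 10, 12, 15, 20, 30, 60.
Test each divisor d:
12^1 ≡ 12 (mod 61)
12^2 ≡ 22 (mod 61)
12^3 ≡ 20 (mod 61)
12^4 ≡ 57 (mod 61)
12^5 ≡ 13 (mod 61)
12^6 ≡ 34 (mod 61)
12^10 ≡ 47 (mod 61)
12^12 ≡ 58 (mod 61)
12^15 ≡ 1 (mod 61) ✓
So ord_61(12) = 15, hence |⟨12⟩| = 15.
[(Z/61Z)^× : ⟨12⟩] = 60/15 = 4.

4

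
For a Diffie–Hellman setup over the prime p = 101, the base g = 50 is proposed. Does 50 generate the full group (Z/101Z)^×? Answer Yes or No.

Yes

φ(101) = 101 − 1 = 100 = 2^2 · 5^2.
An element g generates (Z/101Z)^× iff g^(100/q) ≢ 1 (mod 101) for each prime q ∈ {2, 5}.
50^50 ≡ 100 (mod 101)  [q = 2: ≢ 1 ✓]
50^20 ≡ 84 (mod 101)  [q = 5: ≢ 1 ✓]
None equal 1, so ord_101(50) = 100: 50 is a primitive root.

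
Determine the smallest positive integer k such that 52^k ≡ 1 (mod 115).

ord(52) | φ(115) = φ(5·23) = (5−1)·(23−1) = 4·22 = 88 = 2^3 · 11.
Divisors of 88: 1, 2, 4, 8, 11, 22, 44, 88.
Evaluate successive powers at the divisors of 88:
52^1 ≡ 52 (mod 115)
52^2 ≡ 59 (mod 115)
52^4 ≡ 31 (mod 115)
52^8 ≡ 41 (mod 115)
52^11 ≡ 93 (mod 115)
52^22 ≡ 24 (mod 115)
52^44 ≡ 1 (mod 115) ✓
Therefore the multiplicative order of 52 modulo 115 is 44.

44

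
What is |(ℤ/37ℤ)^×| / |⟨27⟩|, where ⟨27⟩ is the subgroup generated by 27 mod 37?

Since 27 ∈ (Z/37Z)^×, its order divides φ(37) = 37 − 1 = 36 = 2^2 · 3^2.
Divisors of 36: 1, 2, 3, 4, 6, 9, 12, 18, 36.
Test each divisor d:
27^1 ≡ 27 (mod 37)
27^2 ≡ 26 (mod 37)
27^3 ≡ 36 (mod 37)
27^4 ≡ 10 (mod 37)
27^6 ≡ 1 (mod 37) ✓
The order of 27 is 6, so the subgroup it generates has 6 elements.
Index = |(Z/37Z)^×| / |⟨27⟩| = 36 / 6 = 6.

6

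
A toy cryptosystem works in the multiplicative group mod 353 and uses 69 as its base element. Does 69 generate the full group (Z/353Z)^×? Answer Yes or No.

φ(353) = 353 − 1 = 352 = 2^5 · 11.
69 is a primitive root mod 353 iff 69^(φ(353)/q) ≢ 1 for every prime q | φ(353), i.e. q ∈ {2, 11}.
69^176 ≡ 352 (mod 353)  [q = 2: ≢ 1 ✓]
69^32 ≡ 22 (mod 353)  [q = 11: ≢ 1 ✓]
None equal 1, so ord_353(69) = 352: 69 is a primitive root.

Yes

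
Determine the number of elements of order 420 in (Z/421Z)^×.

96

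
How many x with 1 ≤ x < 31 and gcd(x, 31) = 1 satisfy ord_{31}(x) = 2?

1

φ(31) = 31 − 1 = 30 = 2 · 3 · 5.
(Z/31Z)^× is cyclic (|G| = 30); a cyclic group of order m has exactly φ(d) elements of each order d | m, and none otherwise.
2 | 30, and φ(2) = 2 − 1 = 1.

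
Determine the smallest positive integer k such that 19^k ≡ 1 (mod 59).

29

ord(19) | φ(59) = 59 − 1 = 58 = 2 · 29.
Divisors of 58: 1, 2, 29, 58.
Test each divisor d:
19^1 ≡ 19 (mod 59)
19^2 ≡ 7 (mod 59)
19^29 ≡ 1 (mod 59) ✓
Hence ord(19) = 29.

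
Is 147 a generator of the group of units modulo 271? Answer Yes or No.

Yes

φ(271) = 271 − 1 = 270 = 2 · 3^3 · 5.
147 is a primitive root mod 271 iff 147^(φ(271)/q) ≢ 1 for every prime q | φ(271), i.e. q ∈ {2, 3, 5}.
147^135 ≡ 270 (mod 271)  [q = 2: ≢ 1 ✓]
147^90 ≡ 28 (mod 271)  [q = 3: ≢ 1 ✓]
147^54 ≡ 10 (mod 271)  [q = 5: ≢ 1 ✓]
All checks pass, so 147 has order 270 and is a primitive root modulo 271.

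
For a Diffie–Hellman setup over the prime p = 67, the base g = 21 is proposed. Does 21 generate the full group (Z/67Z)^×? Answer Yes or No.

No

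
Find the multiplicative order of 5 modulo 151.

Since 5 ∈ (Z/151Z)^×, its order divides φ(151) = 151 − 1 = 150 = 2 · 3 · 5^2.
Divisors of 150: 1, 2, 3, 5, 6, 10, 15, 25, 30, 50, 75, 150.
Test each divisor d:
5^1 ≡ 5 (mod 151)
5^2 ≡ 25 (mod 151)
5^3 ≡ 125 (mod 151)
5^5 ≡ 105 (mod 151)
5^6 ≡ 72 (mod 151)
5^10 ≡ 2 (mod 151)
5^15 ≡ 59 (mod 151)
5^25 ≡ 118 (mod 151)
5^30 ≡ 8 (mod 151)
5^50 ≡ 32 (mod 151)
5^75 ≡ 1 (mod 151) ✓
Therefore the multiplicative order of 5 modulo 151 is 75.

75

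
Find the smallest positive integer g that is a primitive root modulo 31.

φ(31) = 31 − 1 = 30 = 2 · 3 · 5.
g is a primitive root iff g^(30/q) ≢ 1 (mod 31) for each prime q ∈ {2, 3, 5}.
g = 2: 2^15 ≡ 1 — hits 1, so not a primitive root.
g = 3: 3^15 ≡ 30; 3^10 ≡ 25; 3^6 ≡ 16 — none is 1, so 3 is a primitive root.
So 3 is the smallest generator of (Z/31Z)^×.

3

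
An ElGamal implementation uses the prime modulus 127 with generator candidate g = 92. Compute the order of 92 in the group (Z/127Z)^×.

126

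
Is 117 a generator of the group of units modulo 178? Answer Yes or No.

Yes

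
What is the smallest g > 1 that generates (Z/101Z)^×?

2

φ(101) = 101 − 1 = 100 = 2^2 · 5^2.
g is a primitive root iff g^(100/q) ≢ 1 (mod 101) for each prime q ∈ {2, 5}.
g = 2: 2^50 ≡ 100; 2^20 ≡ 95 — none is 1, so 2 is a primitive root.
So 2 is the smallest generator of (Z/101Z)^×.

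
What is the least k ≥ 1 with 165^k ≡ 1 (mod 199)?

By Lagrange's theorem, ord_199(165) divides φ(199) = 199 − 1 = 198 = 2 · 3^2 · 11.
Divisors of 198: 1, 2, 3, 6, 9, 11, 18, 22, 33, 66, 99, 198.
Evaluate successive powers at the divisors of 198:
165^1 ≡ 165 (mod 199)
165^2 ≡ 161 (mod 199)
165^3 ≡ 98 (mod 199)
165^6 ≡ 52 (mod 199)
165^9 ≡ 121 (mod 199)
165^11 ≡ 178 (mod 199)
165^18 ≡ 114 (mod 199)
165^22 ≡ 43 (mod 199)
165^33 ≡ 92 (mod 199)
165^66 ≡ 106 (mod 199)
165^99 ≡ 1 (mod 199) ✓
Hence ord(165) = 99.

99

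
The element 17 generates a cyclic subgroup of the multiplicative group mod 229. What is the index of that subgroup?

12

The order of 17 must divide φ(229) = 229 − 1 = 228 = 2^2 · 3 · 19.
Divisors of 228: 1, 2, 3, 4, 6, 12, 19, 38, 57, 76, 114, 228.
Evaluate successive powers at the divisors of 228:
17^1 ≡ 17 (mod 229)
17^2 ≡ 60 (mod 229)
17^3 ≡ 104 (mod 229)
17^4 ≡ 165 (mod 229)
17^6 ≡ 53 (mod 229)
17^12 ≡ 61 (mod 229)
17^19 ≡ 1 (mod 229) ✓
Thus |⟨17⟩| = ord(17) = 19.
Index = |(Z/229Z)^×| / |⟨17⟩| = 228 / 19 = 12.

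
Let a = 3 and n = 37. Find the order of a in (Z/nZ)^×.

Since 3 ∈ (Z/37Z)^×, its order divides φ(37) = 37 − 1 = 36 = 2^2 · 3^2.
Divisors of 36: 1, 2, 3, 4, 6, 9, 12, 18, 36.
Check 3^d mod 37 for each divisor in increasing order:
3^1 ≡ 3 (mod 37)
3^2 ≡ 9 (mod 37)
3^3 ≡ 27 (mod 37)
3^4 ≡ 7 (mod 37)
3^6 ≡ 26 (mod 37)
3^9 ≡ 36 (mod 37)
3^12 ≡ 10 (mod 37)
3^18 ≡ 1 (mod 37) ✓
Therefore the multiplicative order of 3 modulo 37 is 18.

18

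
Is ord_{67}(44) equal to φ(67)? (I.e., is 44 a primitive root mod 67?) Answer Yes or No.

φ(67) = 67 − 1 = 66 = 2 · 3 · 11.
44 is a primitive root mod 67 iff 44^(φ(67)/q) ≢ 1 for every prime q | φ(67), i.e. q ∈ {2, 3, 11}.
44^33 ≡ 66 (mod 67)  [q = 2: ≢ 1 ✓]
44^22 ≡ 37 (mod 67)  [q = 3: ≢ 1 ✓]
44^6 ≡ 59 (mod 67)  [q = 11: ≢ 1 ✓]
Every test exponent gives a nontrivial residue, hence 44 generates the full group.

Yes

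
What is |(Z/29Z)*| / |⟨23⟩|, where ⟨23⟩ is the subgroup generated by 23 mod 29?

The order of 23 must divide φ(29) = 29 − 1 = 28 = 2^2 · 7.
Divisors of 28: 1, 2, 4, 7, 14, 28.
Test each divisor d:
23^1 ≡ 23 (mod 29)
23^2 ≡ 7 (mod 29)
23^4 ≡ 20 (mod 29)
23^7 ≡ 1 (mod 29) ✓
The order of 23 is 7, so the subgroup it generates has 7 elements.
[(Z/29Z)^× : ⟨23⟩] = 28/7 = 4.

4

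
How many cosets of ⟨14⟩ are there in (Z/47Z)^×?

Since 14 ∈ (Z/47Z)^×, its order divides φ(47) = 47 − 1 = 46 = 2 · 23.
Divisors of 46: 1, 2, 23, 46.
Check 14^d mod 47 for each divisor in increasing order:
14^1 ≡ 14 (mod 47)
14^2 ≡ 8 (mod 47)
14^23 ≡ 1 (mod 47) ✓
So ord_47(14) = 23, hence |⟨14⟩| = 23.
Index = |(Z/47Z)^×| / |⟨14⟩| = 46 / 23 = 2.

2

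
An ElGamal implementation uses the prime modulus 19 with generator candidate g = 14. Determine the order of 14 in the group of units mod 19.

18

Since 14 ∈ (Z/19Z)^×, its order divides φ(19) = 19 − 1 = 18 = 2 · 3^2.
Divisors of 18: 1, 2, 3, 6, 9, 18.
Check 14^d mod 19 for each divisor in increasing order:
14^1 ≡ 14 (mod 19)
14^2 ≡ 6 (mod 19)
14^3 ≡ 8 (mod 19)
14^6 ≡ 7 (mod 19)
14^9 ≡ 18 (mod 19)
14^18 ≡ 1 (mod 19) ✓
The smallest such exponent is 18, so the order of 14 is 18.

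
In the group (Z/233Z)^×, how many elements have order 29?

φ(233) = 233 − 1 = 232 = 2^3 · 29.
(Z/233Z)^× is cyclic (|G| = 232); a cyclic group of order m has exactly φ(d) elements of each order d | m, and none otherwise.
29 | 232, and φ(29) = 29 − 1 = 28.

28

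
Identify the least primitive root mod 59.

φ(59) = 59 − 1 = 58 = 2 · 29.
Test candidates g = 2, 3, … against the prime factors q ∈ {2, 29} of φ(59): g is a generator iff g^(58/q) ≢ 1 for every such q.
g = 2: 2^29 ≡ 58; 2^2 ≡ 4 — none is 1, so 2 is a primitive root.
So 2 is the smallest generator of (Z/59Z)^×.

2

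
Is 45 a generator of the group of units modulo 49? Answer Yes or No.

Yes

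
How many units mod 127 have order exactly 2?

1

φ(127) = 127 − 1 = 126 = 2 · 3^2 · 7.
In a cyclic group of order 126, there are φ(d) elements of order d for each divisor d of 126, and zero for non-divisors.
2 | 126, and φ(2) = 2 − 1 = 1.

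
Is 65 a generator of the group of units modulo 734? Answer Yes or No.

φ(734) = φ(2)·φ(367) = 1·366 = 366 = 2 · 3 · 61.
Test 65^(366/q) mod 734 for each prime factor q of 366:
65^183 ≡ 733 (mod 734)  [q = 2: ≢ 1 ✓]
65^122 ≡ 283 (mod 734)  [q = 3: ≢ 1 ✓]
65^6 ≡ 137 (mod 734)  [q = 61: ≢ 1 ✓]
Every test exponent gives a nontrivial residue, hence 65 generates the full group.

Yes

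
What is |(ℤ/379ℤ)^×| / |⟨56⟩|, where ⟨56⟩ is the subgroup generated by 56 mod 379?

2

The order of 56 must divide φ(379) = 379 − 1 = 378 = 2 · 3^3 · 7.
Divisors of 378: 1, 2, 3, 6, 7, 9, 14, 18, 21, 27, 42, 54, 63, 126, 189, 378.
Compute 56^d (mod 379) for the divisors d until we hit 1:
56^1 ≡ 56 (mod 379)
56^2 ≡ 104 (mod 379)
56^3 ≡ 139 (mod 379)
56^6 ≡ 371 (mod 379)
56^7 ≡ 310 (mod 379)
56^9 ≡ 25 (mod 379)
56^14 ≡ 213 (mod 379)
56^18 ≡ 246 (mod 379)
56^21 ≡ 84 (mod 379)
56^27 ≡ 86 (mod 379)
56^42 ≡ 234 (mod 379)
56^54 ≡ 195 (mod 379)
56^63 ≡ 327 (mod 379)
56^126 ≡ 51 (mod 379)
56^189 ≡ 1 (mod 379) ✓
Thus |⟨56⟩| = ord(56) = 189.
[(Z/379Z)^× : ⟨56⟩] = 378/189 = 2.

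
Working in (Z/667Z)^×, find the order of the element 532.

308

The order of 532 must divide φ(667) = φ(23·29) = (23−1)·(29−1) = 22·28 = 616 = 2^3 · 7 · 11.
Divisors of 616: 1, 2, 4, 7, 8, 11, 14, 22, 28, 44, 56, 77, 88, 154, 308, 616.
Evaluate successive powers at the divisors of 616:
532^1 ≡ 532
532^2 ≡ 216
532^4 ≡ 633
532^7 ≡ 278
532^8 ≡ 489
532^11 ≡ 553
532^14 ≡ 579
532^22 ≡ 323
532^28 ≡ 407
532^44 ≡ 277
532^56 ≡ 233
532^77 ≡ 70
532^88 ≡ 24
532^154 ≡ 231
532^308 ≡ 1
So ord_667(532) = 308.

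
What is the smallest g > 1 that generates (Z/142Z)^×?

7

φ(142) = φ(2)·φ(71) = 1·70 = 70 = 2 · 5 · 7.
g is a primitive root iff g^(70/q) ≢ 1 (mod 142) for each prime q ∈ {2, 5, 7}.
g = 2: gcd(2, 142) = 2 > 1, not a unit — skip.
g = 3: 3^35 ≡ 1 — hits 1, so not a primitive root.
g = 4: gcd(4, 142) = 2 > 1, not a unit — skip.
g = 5: 5^35 ≡ 1 — hits 1, so not a primitive root.
g = 6: gcd(6, 142) = 2 > 1, not a unit — skip.
g = 7: 7^35 ≡ 141; 7^14 ≡ 125; 7^10 ≡ 45 — none is 1, so 7 is a primitive root.
So 7 is the smallest generator of (Z/142Z)^×.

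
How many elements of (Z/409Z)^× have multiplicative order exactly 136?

64

φ(409) = 409 − 1 = 408 = 2^3 · 3 · 17.
(Z/409Z)^× is cyclic (|G| = 408); a cyclic group of order m has exactly φ(d) elements of each order d | m, and none otherwise.
136 = 2^3 · 17 divides 408, and φ(136) = 64.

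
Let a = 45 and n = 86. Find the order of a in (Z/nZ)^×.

ord(45) | φ(86) = φ(2)·φ(43) = 1·42 = 42 = 2 · 3 · 7.
Divisors of 42: 1, 2, 3, 6, 7, 14, 21, 42.
Evaluate successive powers at the divisors of 42:
45^1 ≡ 45 (mod 86)
45^2 ≡ 47 (mod 86)
45^3 ≡ 51 (mod 86)
45^6 ≡ 21 (mod 86)
45^7 ≡ 85 (mod 86)
45^14 ≡ 1 (mod 86) ✓
So ord_86(45) = 14.

14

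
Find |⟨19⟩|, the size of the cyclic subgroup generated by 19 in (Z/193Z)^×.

192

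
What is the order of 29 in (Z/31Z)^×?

10

Since 29 ∈ (Z/31Z)^×, its order divides φ(31) = 31 − 1 = 30 = 2 · 3 · 5.
Divisors of 30: 1, 2, 3, 5, 6, 10, 15, 30.
Evaluate successive powers at the divisors of 30:
29^1 ≡ 29
29^2 ≡ 4
29^3 ≡ 23
29^5 ≡ 30
29^6 ≡ 2
29^10 ≡ 1
So ord_31(29) = 10.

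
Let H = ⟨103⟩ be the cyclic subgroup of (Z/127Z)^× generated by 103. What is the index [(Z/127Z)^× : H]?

14

By Lagrange's theorem, ord_127(103) divides φ(127) = 127 − 1 = 126 = 2 · 3^2 · 7.
Divisors of 126: 1, 2, 3, 6, 7, 9, 14, 18, 21, 42, 63, 126.
Test each divisor d:
103^1 ≡ 103
103^2 ≡ 68
103^3 ≡ 19
103^6 ≡ 107
103^7 ≡ 99
103^9 ≡ 1
The order of 103 is 9, so the subgroup it generates has 9 elements.
Index = |(Z/127Z)^×| / |⟨103⟩| = 126 / 9 = 14.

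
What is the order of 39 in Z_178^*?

Since 39 ∈ (Z/178Z)^×, its order divides φ(178) = φ(2)·φ(89) = 1·88 = 88 = 2^3 · 11.
Divisors of 88: 1, 2, 4, 8, 11, 22, 44, 88.
Test each divisor d:
39^1 ≡ 39 (mod 178)
39^2 ≡ 97 (mod 178)
39^4 ≡ 153 (mod 178)
39^8 ≡ 91 (mod 178)
39^11 ≡ 1 (mod 178) ✓
So ord_178(39) = 11.

11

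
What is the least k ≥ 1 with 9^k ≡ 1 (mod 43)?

21

By Lagrange's theorem, ord_43(9) divides φ(43) = 43 − 1 = 42 = 2 · 3 · 7.
Divisors of 42: 1, 2, 3, 6, 7, 14, 21, 42.
Test each divisor d:
9^1 ≡ 9
9^2 ≡ 38
9^3 ≡ 41
9^6 ≡ 4
9^7 ≡ 36
9^14 ≡ 6
9^21 ≡ 1
So ord_43(9) = 21.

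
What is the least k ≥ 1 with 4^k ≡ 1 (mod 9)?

Since 4 ∈ (Z/9Z)^×, its order divides φ(9) = φ(3^2) = 3·(3−1) = 6 = 2 · 3.
Divisors of 6: 1, 2, 3, 6.
Test each divisor d:
4^1 ≡ 4
4^2 ≡ 7
4^3 ≡ 1
Therefore the multiplicative order of 4 modulo 9 is 3.

3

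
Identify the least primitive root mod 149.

2

φ(149) = 149 − 1 = 148 = 2^2 · 37.
Test candidates g = 2, 3, … against the prime factors q ∈ {2, 37} of φ(149): g is a generator iff g^(148/q) ≢ 1 for every such q.
g = 2: 2^74 ≡ 148; 2^4 ≡ 16 — none is 1, so 2 is a primitive root.
Hence the least primitive root of 149 is 2.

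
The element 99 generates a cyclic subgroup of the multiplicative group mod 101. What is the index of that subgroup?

ord(99) | φ(101) = 101 − 1 = 100 = 2^2 · 5^2.
Divisors of 100: 1, 2, 4, 5, 10, 20, 25, 50, 100.
Check 99^d mod 101 for each divisor in increasing order:
99^1 ≡ 99 (mod 101)
99^2 ≡ 4 (mod 101)
99^4 ≡ 16 (mod 101)
99^5 ≡ 69 (mod 101)
99^10 ≡ 14 (mod 101)
99^20 ≡ 95 (mod 101)
99^25 ≡ 91 (mod 101)
99^50 ≡ 100 (mod 101)
99^100 ≡ 1 (mod 101) ✓
So ord_101(99) = 100, hence |⟨99⟩| = 100.
Index = |(Z/101Z)^×| / |⟨99⟩| = 100 / 100 = 1.

1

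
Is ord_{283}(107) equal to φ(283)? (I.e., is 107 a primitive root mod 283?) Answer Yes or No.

Yes

φ(283) = 283 − 1 = 282 = 2 · 3 · 47.
An element g generates (Z/283Z)^× iff g^(282/q) ≢ 1 (mod 283) for each prime q ∈ {2, 3, 47}.
107^141 ≡ 282 (mod 283)  [q = 2: ≢ 1 ✓]
107^94 ≡ 44 (mod 283)  [q = 3: ≢ 1 ✓]
107^6 ≡ 134 (mod 283)  [q = 47: ≢ 1 ✓]
All checks pass, so 107 has order 282 and is a primitive root modulo 283.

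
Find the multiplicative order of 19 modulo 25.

By Lagrange's theorem, ord_25(19) divides φ(25) = φ(5^2) = 5·(5−1) = 20 = 2^2 · 5.
Divisors of 20: 1, 2, 4, 5, 10, 20.
Test each divisor d:
19^1 ≡ 19 (mod 25)
19^2 ≡ 11 (mod 25)
19^4 ≡ 21 (mod 25)
19^5 ≡ 24 (mod 25)
19^10 ≡ 1 (mod 25) ✓
Therefore the multiplicative order of 19 modulo 25 is 10.

10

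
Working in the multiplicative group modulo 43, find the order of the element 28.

The order of 28 must divide φ(43) = 43 − 1 = 42 = 2 · 3 · 7.
Divisors of 42: 1, 2, 3, 6, 7, 14, 21, 42.
Compute 28^d (mod 43) for the divisors d until we hit 1:
28^1 ≡ 28
28^2 ≡ 10
28^3 ≡ 22
28^6 ≡ 11
28^7 ≡ 7
28^14 ≡ 6
28^21 ≡ 42
28^42 ≡ 1
So ord_43(28) = 42.

42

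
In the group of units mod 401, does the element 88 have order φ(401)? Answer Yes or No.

φ(401) = 401 − 1 = 400 = 2^4 · 5^2.
88 is a primitive root mod 401 iff 88^(φ(401)/q) ≢ 1 for every prime q | φ(401), i.e. q ∈ {2, 5}.
88^200 ≡ 1 (mod 401)  [q = 2: ≡ 1 ✗]
88^80 ≡ 372 (mod 401)  [q = 5: ≢ 1 ✓]
The check at q = 2 fails, so 88 generates a proper subgroup.

No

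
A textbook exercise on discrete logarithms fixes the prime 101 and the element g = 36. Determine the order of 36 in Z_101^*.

By Lagrange's theorem, ord_101(36) divides φ(101) = 101 − 1 = 100 = 2^2 · 5^2.
Divisors of 100: 1, 2, 4, 5, 10, 20, 25, 50, 100.
Evaluate successive powers at the divisors of 100:
36^1 ≡ 36
36^2 ≡ 84
36^4 ≡ 87
36^5 ≡ 1
The smallest such exponent is 5, so the order of 36 is 5.

5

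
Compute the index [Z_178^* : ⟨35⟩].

1

ord(35) | φ(178) = φ(2)·φ(89) = 1·88 = 88 = 2^3 · 11.
Divisors of 88: 1, 2, 4, 8, 11, 22, 44, 88.
Evaluate successive powers at the divisors of 88:
35^1 ≡ 35
35^2 ≡ 157
35^4 ≡ 85
35^8 ≡ 105
35^11 ≡ 77
35^22 ≡ 55
35^44 ≡ 177
35^88 ≡ 1
So ord_178(35) = 88, hence |⟨35⟩| = 88.
Index = |(Z/178Z)^×| / |⟨35⟩| = 88 / 88 = 1.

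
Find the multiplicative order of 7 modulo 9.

ord(7) | φ(9) = φ(3^2) = 3·(3−1) = 6 = 2 · 3.
Divisors of 6: 1, 2, 3, 6.
Check 7^d mod 9 for each divisor in increasing order:
7^1 ≡ 7 (mod 9)
7^2 ≡ 4 (mod 9)
7^3 ≡ 1 (mod 9) ✓
The smallest such exponent is 3, so the order of 7 is 3.

3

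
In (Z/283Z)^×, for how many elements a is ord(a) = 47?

φ(283) = 283 − 1 = 282 = 2 · 3 · 47.
(Z/283Z)^× is cyclic (|G| = 282); a cyclic group of order m has exactly φ(d) elements of each order d | m, and none otherwise.
47 | 282, and φ(47) = 47 − 1 = 46.

46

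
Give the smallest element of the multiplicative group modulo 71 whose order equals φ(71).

7

φ(71) = 71 − 1 = 70 = 2 · 5 · 7.
Test candidates g = 2, 3, … against the prime factors q ∈ {2, 5, 7} of φ(71): g is a generator iff g^(70/q) ≢ 1 for every such q.
g = 2: 2^35 ≡ 1 — hits 1, so not a primitive root.
g = 3: 3^35 ≡ 1 — hits 1, so not a primitive root.
g = 4: 4^35 ≡ 1 — hits 1, so not a primitive root.
g = 5: 5^35 ≡ 1 — hits 1, so not a primitive root.
g = 6: 6^35 ≡ 1 — hits 1, so not a primitive root.
g = 7: 7^35 ≡ 70; 7^14 ≡ 54; 7^10 ≡ 45 — none is 1, so 7 is a primitive root.
The smallest primitive root modulo 71 is 7.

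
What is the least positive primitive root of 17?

3

φ(17) = 17 − 1 = 16 = 2^4.
Test candidates g = 2, 3, … against the prime factors q ∈ {2} of φ(17): g is a generator iff g^(16/q) ≢ 1 for every such q.
g = 2: 2^8 ≡ 1 — hits 1, so not a primitive root.
g = 3: 3^8 ≡ 16 — none is 1, so 3 is a primitive root.
Hence the least primitive root of 17 is 3.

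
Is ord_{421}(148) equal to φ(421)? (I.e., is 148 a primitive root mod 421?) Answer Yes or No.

No

φ(421) = 421 − 1 = 420 = 2^2 · 3 · 5 · 7.
An element g generates (Z/421Z)^× iff g^(420/q) ≢ 1 (mod 421) for each prime q ∈ {2, 3, 5, 7}.
148^210 ≡ 420 (mod 421)  [q = 2: ≢ 1 ✓]
148^140 ≡ 20 (mod 421)  [q = 3: ≢ 1 ✓]
148^84 ≡ 354 (mod 421)  [q = 5: ≢ 1 ✓]
148^60 ≡ 1 (mod 421)  [q = 7: ≡ 1 ✗]
148^60 ≡ 1 shows ord(148) | 60, strictly less than φ(421); not a primitive root.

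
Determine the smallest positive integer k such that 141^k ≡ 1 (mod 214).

Since 141 ∈ (Z/214Z)^×, its order divides φ(214) = φ(2)·φ(107) = 1·106 = 106 = 2 · 53.
Divisors of 106: 1, 2, 53, 106.
Compute 141^d (mod 214) for the divisors d until we hit 1:
141^1 ≡ 141
141^2 ≡ 193
141^53 ≡ 1
Therefore the multiplicative order of 141 modulo 214 is 53.

53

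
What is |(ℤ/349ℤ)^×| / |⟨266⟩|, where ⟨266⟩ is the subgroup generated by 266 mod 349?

4

The order of 266 must divide φ(349) = 349 − 1 = 348 = 2^2 · 3 · 29.
Divisors of 348: 1, 2, 3, 4, 6, 12, 29, 58, 87, 116, 174, 348.
Compute 266^d (mod 349) for the divisors d until we hit 1:
266^1 ≡ 266
266^2 ≡ 258
266^3 ≡ 224
266^4 ≡ 254
266^6 ≡ 269
266^12 ≡ 118
266^29 ≡ 226
266^58 ≡ 122
266^87 ≡ 1
So ord_349(266) = 87, hence |⟨266⟩| = 87.
[(Z/349Z)^× : ⟨266⟩] = 348/87 = 4.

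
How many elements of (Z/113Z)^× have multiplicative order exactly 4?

φ(113) = 113 − 1 = 112 = 2^4 · 7.
In a cyclic group of order 112, there are φ(d) elements of order d for each divisor d of 112, and zero for non-divisors.
4 = 2^2 divides 112, and φ(4) = 2.

2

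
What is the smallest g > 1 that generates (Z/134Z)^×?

7

φ(134) = φ(2)·φ(67) = 1·66 = 66 = 2 · 3 · 11.
g is a primitive root iff g^(66/q) ≢ 1 (mod 134) for each prime q ∈ {2, 3, 11}.
g = 2: gcd(2, 134) = 2 > 1, not a unit — skip.
g = 3: 3^33 ≡ 133; 3^22 ≡ 1 — hits 1, so not a primitive root.
g = 4: gcd(4, 134) = 2 > 1, not a unit — skip.
g = 5: 5^33 ≡ 133; 5^22 ≡ 1 — hits 1, so not a primitive root.
g = 6: gcd(6, 134) = 2 > 1, not a unit — skip.
g = 7: 7^33 ≡ 133; 7^22 ≡ 29; 7^6 ≡ 131 — none is 1, so 7 is a primitive root.
So 7 is the smallest generator of (Z/134Z)^×.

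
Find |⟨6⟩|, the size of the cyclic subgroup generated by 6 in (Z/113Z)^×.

Since 6 ∈ (Z/113Z)^×, its order divides φ(113) = 113 − 1 = 112 = 2^4 · 7.
Divisors of 112: 1, 2, 4, 7, 8, 14, 16, 28, 56, 112.
Evaluate successive powers at the divisors of 112:
6^1 ≡ 6 (mod 113)
6^2 ≡ 36 (mod 113)
6^4 ≡ 53 (mod 113)
6^7 ≡ 35 (mod 113)
6^8 ≡ 97 (mod 113)
6^14 ≡ 95 (mod 113)
6^16 ≡ 30 (mod 113)
6^28 ≡ 98 (mod 113)
6^56 ≡ 112 (mod 113)
6^112 ≡ 1 (mod 113) ✓
The smallest such exponent is 112, so the order of 6 is 112.

112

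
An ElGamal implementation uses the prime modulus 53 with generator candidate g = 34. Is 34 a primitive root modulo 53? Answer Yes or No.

Yes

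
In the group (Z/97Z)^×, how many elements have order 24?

φ(97) = 97 − 1 = 96 = 2^5 · 3.
Since (Z/97Z)^× is cyclic of order 96, the number of elements of order d is φ(d) when d | 96 and 0 otherwise.
24 = 2^3 · 3 divides 96, and φ(24) = 8.

8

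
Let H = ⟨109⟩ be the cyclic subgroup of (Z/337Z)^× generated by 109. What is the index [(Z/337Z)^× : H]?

The order of 109 must divide φ(337) = 337 − 1 = 336 = 2^4 · 3 · 7.
Divisors of 336: 1, 2, 3, 4, 6, 7, 8, 12, 14, 16, 21, 24, 28, 42, 48, 56, 84, 112, 168, 336.
Check 109^d mod 337 for each divisor in increasing order:
109^1 ≡ 109 (mod 337)
109^2 ≡ 86 (mod 337)
109^3 ≡ 275 (mod 337)
109^4 ≡ 319 (mod 337)
109^6 ≡ 137 (mod 337)
109^7 ≡ 105 (mod 337)
109^8 ≡ 324 (mod 337)
109^12 ≡ 234 (mod 337)
109^14 ≡ 241 (mod 337)
109^16 ≡ 169 (mod 337)
109^21 ≡ 30 (mod 337)
109^24 ≡ 162 (mod 337)
109^28 ≡ 117 (mod 337)
109^42 ≡ 226 (mod 337)
109^48 ≡ 295 (mod 337)
109^56 ≡ 209 (mod 337)
109^84 ≡ 189 (mod 337)
109^112 ≡ 208 (mod 337)
109^168 ≡ 336 (mod 337)
109^336 ≡ 1 (mod 337) ✓
The order of 109 is 336, so the subgroup it generates has 336 elements.
Index = |(Z/337Z)^×| / |⟨109⟩| = 336 / 336 = 1.

1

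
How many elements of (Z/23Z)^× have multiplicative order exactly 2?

φ(23) = 23 − 1 = 22 = 2 · 11.
In a cyclic group of order 22, there are φ(d) elements of order d for each divisor d of 22, and zero for non-divisors.
2 | 22, and φ(2) = 2 − 1 = 1.

1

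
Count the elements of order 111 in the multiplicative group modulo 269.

0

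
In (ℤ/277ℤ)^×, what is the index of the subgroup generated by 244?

3

Since 244 ∈ (Z/277Z)^×, its order divides φ(277) = 277 − 1 = 276 = 2^2 · 3 · 23.
Divisors of 276: 1, 2, 3, 4, 6, 12, 23, 46, 69, 92, 138, 276.
Compute 244^d (mod 277) for the divisors d until we hit 1:
244^1 ≡ 244 (mod 277)
244^2 ≡ 258 (mod 277)
244^3 ≡ 73 (mod 277)
244^4 ≡ 84 (mod 277)
244^6 ≡ 66 (mod 277)
244^12 ≡ 201 (mod 277)
244^23 ≡ 60 (mod 277)
244^46 ≡ 276 (mod 277)
244^69 ≡ 217 (mod 277)
244^92 ≡ 1 (mod 277) ✓
The order of 244 is 92, so the subgroup it generates has 92 elements.
[(Z/277Z)^× : ⟨244⟩] = 276/92 = 3.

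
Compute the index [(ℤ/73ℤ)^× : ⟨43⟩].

3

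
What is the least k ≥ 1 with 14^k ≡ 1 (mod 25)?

10

By Lagrange's theorem, ord_25(14) divides φ(25) = φ(5^2) = 5·(5−1) = 20 = 2^2 · 5.
Divisors of 20: 1, 2, 4, 5, 10, 20.
Compute 14^d (mod 25) for the divisors d until we hit 1:
14^1 ≡ 14 (mod 25)
14^2 ≡ 21 (mod 25)
14^4 ≡ 16 (mod 25)
14^5 ≡ 24 (mod 25)
14^10 ≡ 1 (mod 25) ✓
So ord_25(14) = 10.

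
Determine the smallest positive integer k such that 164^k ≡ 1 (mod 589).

30

ord(164) | φ(589) = φ(19·31) = (19−1)·(31−1) = 18·30 = 540 = 2^2 · 3^3 · 5.
Divisors of 540: 1, 2, 3, 4, 5, 6, 9, 10, 12, 15, 18, 20, 27, 30, 36, 45, 54, 60, 90, 108, 135, 180, 270, 540.
Evaluate successive powers at the divisors of 540:
164^1 ≡ 164
164^2 ≡ 391
164^3 ≡ 512
164^4 ≡ 330
164^5 ≡ 521
164^6 ≡ 39
164^9 ≡ 531
164^10 ≡ 501
164^12 ≡ 343
164^15 ≡ 94
164^18 ≡ 419
164^20 ≡ 87
164^27 ≡ 436
164^30 ≡ 1
The smallest such exponent is 30, so the order of 164 is 30.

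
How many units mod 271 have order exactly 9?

φ(271) = 271 − 1 = 270 = 2 · 3^3 · 5.
Since (Z/271Z)^× is cyclic of order 270, the number of elements of order d is φ(d) when d | 270 and 0 otherwise.
9 = 3^2 divides 270, and φ(9) = 6.

6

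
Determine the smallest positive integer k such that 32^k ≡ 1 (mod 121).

22

By Lagrange's theorem, ord_121(32) divides φ(121) = φ(11^2) = 11·(11−1) = 110 = 2 · 5 · 11.
Divisors of 110: 1, 2, 5, 10, 11, 22, 55, 110.
Evaluate successive powers at the divisors of 110:
32^1 ≡ 32
32^2 ≡ 56
32^5 ≡ 43
32^10 ≡ 34
32^11 ≡ 120
32^22 ≡ 1
Therefore the multiplicative order of 32 modulo 121 is 22.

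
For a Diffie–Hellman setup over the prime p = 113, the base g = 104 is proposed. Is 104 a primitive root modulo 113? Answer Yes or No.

No

φ(113) = 113 − 1 = 112 = 2^4 · 7.
104 is a primitive root mod 113 iff 104^(φ(113)/q) ≢ 1 for every prime q | φ(113), i.e. q ∈ {2, 7}.
104^56 ≡ 1 (mod 113)  [q = 2: ≡ 1 ✗]
104^16 ≡ 28 (mod 113)  [q = 7: ≢ 1 ✓]
104^56 ≡ 1 shows ord(104) | 56, strictly less than φ(113); not a primitive root.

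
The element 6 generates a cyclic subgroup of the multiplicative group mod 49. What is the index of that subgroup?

3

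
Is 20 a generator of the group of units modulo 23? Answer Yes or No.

Yes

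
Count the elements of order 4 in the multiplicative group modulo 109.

2

φ(109) = 109 − 1 = 108 = 2^2 · 3^3.
(Z/109Z)^× is cyclic (|G| = 108); a cyclic group of order m has exactly φ(d) elements of each order d | m, and none otherwise.
4 = 2^2 divides 108, and φ(4) = 2.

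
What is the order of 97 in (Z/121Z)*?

55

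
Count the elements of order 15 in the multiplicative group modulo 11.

0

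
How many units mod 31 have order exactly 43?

0

φ(31) = 31 − 1 = 30 = 2 · 3 · 5.
In a cyclic group of order 30, there are φ(d) elements of order d for each divisor d of 30, and zero for non-divisors.
Here 30 is not a multiple of 43, so there are no elements of order 43.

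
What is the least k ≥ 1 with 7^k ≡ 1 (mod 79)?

78

By Lagrange's theorem, ord_79(7) divides φ(79) = 79 − 1 = 78 = 2 · 3 · 13.
Divisors of 78: 1, 2, 3, 6, 13, 26, 39, 78.
Check 7^d mod 79 for each divisor in increasing order:
7^1 ≡ 7
7^2 ≡ 49
7^3 ≡ 27
7^6 ≡ 18
7^13 ≡ 56
7^26 ≡ 55
7^39 ≡ 78
7^78 ≡ 1
Hence ord(7) = 78.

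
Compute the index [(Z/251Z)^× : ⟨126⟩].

The order of 126 must divide φ(251) = 251 − 1 = 250 = 2 · 5^3.
Divisors of 250: 1, 2, 5, 10, 25, 50, 125, 250.
Evaluate successive powers at the divisors of 250:
126^1 ≡ 126
126^2 ≡ 63
126^5 ≡ 102
126^10 ≡ 113
126^25 ≡ 250
126^50 ≡ 1
The order of 126 is 50, so the subgroup it generates has 50 elements.
The index is φ(251) / ord(126) = 250 / 50 = 5.

5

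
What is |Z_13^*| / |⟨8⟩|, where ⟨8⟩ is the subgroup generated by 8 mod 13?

3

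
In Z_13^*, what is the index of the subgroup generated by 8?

By Lagrange's theorem, ord_13(8) divides φ(13) = 13 − 1 = 12 = 2^2 · 3.
Divisors of 12: 1, 2, 3, 4, 6, 12.
Evaluate successive powers at the divisors of 12:
8^1 ≡ 8 (mod 13)
8^2 ≡ 12 (mod 13)
8^3 ≡ 5 (mod 13)
8^4 ≡ 1 (mod 13) ✓
Thus |⟨8⟩| = ord(8) = 4.
Index = |(Z/13Z)^×| / |⟨8⟩| = 12 / 4 = 3.

3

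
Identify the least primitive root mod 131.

φ(131) = 131 − 1 = 130 = 2 · 5 · 13.
g is a primitive root iff g^(130/q) ≢ 1 (mod 131) for each prime q ∈ {2, 5, 13}.
g = 2: 2^65 ≡ 130; 2^26 ≡ 53; 2^10 ≡ 107 — none is 1, so 2 is a primitive root.
So 2 is the smallest generator of (Z/131Z)^×.

2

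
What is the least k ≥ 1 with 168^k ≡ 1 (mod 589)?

90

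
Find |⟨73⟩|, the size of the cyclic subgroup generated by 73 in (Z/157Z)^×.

Since 73 ∈ (Z/157Z)^×, its order divides φ(157) = 157 − 1 = 156 = 2^2 · 3 · 13.
Divisors of 156: 1, 2, 3, 4, 6, 12, 13, 26, 39, 52, 78, 156.
Check 73^d mod 157 for each divisor in increasing order:
73^1 ≡ 73 (mod 157)
73^2 ≡ 148 (mod 157)
73^3 ≡ 128 (mod 157)
73^4 ≡ 81 (mod 157)
73^6 ≡ 56 (mod 157)
73^12 ≡ 153 (mod 157)
73^13 ≡ 22 (mod 157)
73^26 ≡ 13 (mod 157)
73^39 ≡ 129 (mod 157)
73^52 ≡ 12 (mod 157)
73^78 ≡ 156 (mod 157)
73^156 ≡ 1 (mod 157) ✓
So ord_157(73) = 156.

156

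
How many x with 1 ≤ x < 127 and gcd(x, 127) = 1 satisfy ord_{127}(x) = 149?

0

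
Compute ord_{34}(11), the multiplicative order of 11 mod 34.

By Lagrange's theorem, ord_34(11) divides φ(34) = φ(2)·φ(17) = 1·16 = 16 = 2^4.
Divisors of 16: 1, 2, 4, 8, 16.
Test each divisor d:
11^1 ≡ 11
11^2 ≡ 19
11^4 ≡ 21
11^8 ≡ 33
11^16 ≡ 1
Therefore the multiplicative order of 11 modulo 34 is 16.

16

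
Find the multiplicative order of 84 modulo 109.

54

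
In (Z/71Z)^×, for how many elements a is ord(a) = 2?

1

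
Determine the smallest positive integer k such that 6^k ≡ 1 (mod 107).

106

ord(6) | φ(107) = 107 − 1 = 106 = 2 · 53.
Divisors of 106: 1, 2, 53, 106.
Test each divisor d:
6^1 ≡ 6 (mod 107)
6^2 ≡ 36 (mod 107)
6^53 ≡ 106 (mod 107)
6^106 ≡ 1 (mod 107) ✓
So ord_107(6) = 106.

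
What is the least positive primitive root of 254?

3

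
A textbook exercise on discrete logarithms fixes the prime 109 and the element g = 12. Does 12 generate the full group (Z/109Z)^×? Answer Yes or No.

No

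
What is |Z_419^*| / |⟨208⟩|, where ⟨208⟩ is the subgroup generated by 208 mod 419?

22

Since 208 ∈ (Z/419Z)^×, its order divides φ(419) = 419 − 1 = 418 = 2 · 11 · 19.
Divisors of 418: 1, 2, 11, 19, 22, 38, 209, 418.
Check 208^d mod 419 for each divisor in increasing order:
208^1 ≡ 208 (mod 419)
208^2 ≡ 107 (mod 419)
208^11 ≡ 7 (mod 419)
208^19 ≡ 1 (mod 419) ✓
Thus |⟨208⟩| = ord(208) = 19.
[(Z/419Z)^× : ⟨208⟩] = 418/19 = 22.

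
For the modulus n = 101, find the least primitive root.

φ(101) = 101 − 1 = 100 = 2^2 · 5^2.
g is a primitive root iff g^(100/q) ≢ 1 (mod 101) for each prime q ∈ {2, 5}.
g = 2: 2^50 ≡ 100; 2^20 ≡ 95 — none is 1, so 2 is a primitive root.
The smallest primitive root modulo 101 is 2.

2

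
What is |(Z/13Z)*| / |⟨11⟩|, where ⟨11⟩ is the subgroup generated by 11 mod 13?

By Lagrange's theorem, ord_13(11) divides φ(13) = 13 − 1 = 12 = 2^2 · 3.
Divisors of 12: 1, 2, 3, 4, 6, 12.
Test each divisor d:
11^1 ≡ 11 (mod 13)
11^2 ≡ 4 (mod 13)
11^3 ≡ 5 (mod 13)
11^4 ≡ 3 (mod 13)
11^6 ≡ 12 (mod 13)
11^12 ≡ 1 (mod 13) ✓
So ord_13(11) = 12, hence |⟨11⟩| = 12.
The index is φ(13) / ord(11) = 12 / 12 = 1.

1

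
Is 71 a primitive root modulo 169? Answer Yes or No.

Yes

φ(169) = φ(13^2) = 13·(13−1) = 156 = 2^2 · 3 · 13.
Test 71^(156/q) mod 169 for each prime factor q of 156:
71^78 ≡ 168 (mod 169)  [q = 2: ≢ 1 ✓]
71^52 ≡ 22 (mod 169)  [q = 3: ≢ 1 ✓]
71^12 ≡ 105 (mod 169)  [q = 13: ≢ 1 ✓]
All checks pass, so 71 has order 156 and is a primitive root modulo 169.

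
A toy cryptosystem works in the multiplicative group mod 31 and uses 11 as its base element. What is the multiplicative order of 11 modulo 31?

30

Since 11 ∈ (Z/31Z)^×, its order divides φ(31) = 31 − 1 = 30 = 2 · 3 · 5.
Divisors of 30: 1, 2, 3, 5, 6, 10, 15, 30.
Test each divisor d:
11^1 ≡ 11 (mod 31)
11^2 ≡ 28 (mod 31)
11^3 ≡ 29 (mod 31)
11^5 ≡ 6 (mod 31)
11^6 ≡ 4 (mod 31)
11^10 ≡ 5 (mod 31)
11^15 ≡ 30 (mod 31)
11^30 ≡ 1 (mod 31) ✓
Hence ord(11) = 30.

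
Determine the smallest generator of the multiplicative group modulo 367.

6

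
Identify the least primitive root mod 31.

3

φ(31) = 31 − 1 = 30 = 2 · 3 · 5.
Test candidates g = 2, 3, … against the prime factors q ∈ {2, 3, 5} of φ(31): g is a generator iff g^(30/q) ≢ 1 for every such q.
g = 2: 2^15 ≡ 1 — hits 1, so not a primitive root.
g = 3: 3^15 ≡ 30; 3^10 ≡ 25; 3^6 ≡ 16 — none is 1, so 3 is a primitive root.
So 3 is the smallest generator of (Z/31Z)^×.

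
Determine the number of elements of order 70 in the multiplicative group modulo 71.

24

φ(71) = 71 − 1 = 70 = 2 · 5 · 7.
Since (Z/71Z)^× is cyclic of order 70, the number of elements of order d is φ(d) when d | 70 and 0 otherwise.
70 = 2 · 5 · 7 divides 70, and φ(70) = 24.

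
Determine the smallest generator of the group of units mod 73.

5

φ(73) = 73 − 1 = 72 = 2^3 · 3^2.
g is a primitive root iff g^(72/q) ≢ 1 (mod 73) for each prime q ∈ {2, 3}.
g = 2: 2^36 ≡ 1 — hits 1, so not a primitive root.
g = 3: 3^36 ≡ 1 — hits 1, so not a primitive root.
g = 4: 4^36 ≡ 1 — hits 1, so not a primitive root.
g = 5: 5^36 ≡ 72; 5^24 ≡ 8 — none is 1, so 5 is a primitive root.
The smallest primitive root modulo 73 is 5.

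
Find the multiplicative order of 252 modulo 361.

171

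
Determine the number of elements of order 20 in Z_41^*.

φ(41) = 41 − 1 = 40 = 2^3 · 5.
Since (Z/41Z)^× is cyclic of order 40, the number of elements of order d is φ(d) when d | 40 and 0 otherwise.
20 = 2^2 · 5 divides 40, and φ(20) = 8.

8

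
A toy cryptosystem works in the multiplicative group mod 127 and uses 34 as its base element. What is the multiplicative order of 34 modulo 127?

63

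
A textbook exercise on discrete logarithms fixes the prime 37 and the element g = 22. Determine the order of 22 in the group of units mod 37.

36

Since 22 ∈ (Z/37Z)^×, its order divides φ(37) = 37 − 1 = 36 = 2^2 · 3^2.
Divisors of 36: 1, 2, 3, 4, 6, 9, 12, 18, 36.
Compute 22^d (mod 37) for the divisors d until we hit 1:
22^1 ≡ 22
22^2 ≡ 3
22^3 ≡ 29
22^4 ≡ 9
22^6 ≡ 27
22^9 ≡ 6
22^12 ≡ 26
22^18 ≡ 36
22^36 ≡ 1
Hence ord(22) = 36.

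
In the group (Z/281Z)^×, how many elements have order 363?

φ(281) = 281 − 1 = 280 = 2^3 · 5 · 7.
In a cyclic group of order 280, there are φ(d) elements of order d for each divisor d of 280, and zero for non-divisors.
Here 280 is not a multiple of 363, so there are no elements of order 363.

0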